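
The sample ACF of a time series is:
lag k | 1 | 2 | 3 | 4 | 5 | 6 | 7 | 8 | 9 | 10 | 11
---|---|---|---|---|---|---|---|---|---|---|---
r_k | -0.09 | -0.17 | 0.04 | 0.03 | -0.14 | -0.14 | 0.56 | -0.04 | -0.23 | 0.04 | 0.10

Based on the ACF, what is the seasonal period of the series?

7

The largest autocorrelation is r_7 = 0.56; the remaining lags stay at or below 0.10.
The dominant spike at lag 7 indicates a seasonal period of 7.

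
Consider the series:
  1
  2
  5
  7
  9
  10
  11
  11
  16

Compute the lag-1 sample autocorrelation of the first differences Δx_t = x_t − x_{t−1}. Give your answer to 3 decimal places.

First differences Δx: 1, 3, 2, 2, 1, 1, 0, 5
Mean of differences = 1.8750
Numerator Σ(Δx_t−Δx̄)(Δx_{t+1}−Δx̄) = -4.3906
Denominator Σ(Δx_t−Δx̄)² = 16.8750
r_1(Δx) = -4.3906 / 16.8750 = -0.260

-0.260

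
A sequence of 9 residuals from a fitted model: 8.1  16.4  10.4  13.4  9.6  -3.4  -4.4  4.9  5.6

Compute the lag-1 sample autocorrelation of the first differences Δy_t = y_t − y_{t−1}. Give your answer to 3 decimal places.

First differences Δy: 8.3, -6.0, 3.0, -3.8, -13.0, -1.0, 9.3, 0.7
Mean of differences = -0.3125
Numerator Σ(Δy_t−Δȳ)(Δy_{t+1}−Δȳ) = -23.2814
Denominator Σ(Δy_t−Δȳ)² = 384.5288
r_1(Δy) = -23.2814 / 384.5288 = -0.061

-0.061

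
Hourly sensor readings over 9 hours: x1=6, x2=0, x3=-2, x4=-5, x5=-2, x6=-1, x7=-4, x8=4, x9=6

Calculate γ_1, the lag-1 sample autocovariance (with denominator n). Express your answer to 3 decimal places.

4.019

Mean x̄ = (6 + 0 − 2 − 5 − 2 − 1 − 4 + 4 + 6)/9 = 0.2222
Σ_{t=1}^{8}(x_t−x̄)(x_{t+1}−x̄) = 36.1728
γ_1 = 36.1728 / 9 = 4.019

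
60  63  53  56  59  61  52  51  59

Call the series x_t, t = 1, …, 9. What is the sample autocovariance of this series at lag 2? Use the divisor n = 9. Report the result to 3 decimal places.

-8.176

Mean x̄ = (60 + 63 + 53 + 56 + 59 + 61 + 52 + 51 + 59)/9 = 57.1111
Σ_{t=1}^{7}(x_t−x̄)(x_{t+2}−x̄) = -73.5802
γ_2 = -73.5802 / 9 = -8.176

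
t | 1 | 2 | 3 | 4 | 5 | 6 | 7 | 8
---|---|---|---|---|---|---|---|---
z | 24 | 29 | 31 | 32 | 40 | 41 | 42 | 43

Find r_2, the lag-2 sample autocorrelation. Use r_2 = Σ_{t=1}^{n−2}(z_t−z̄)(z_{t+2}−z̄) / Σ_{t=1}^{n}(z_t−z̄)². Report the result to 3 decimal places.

Mean z̄ = (24 + 29 + 31 + 32 + 40 + 41 + 42 + 43)/8 = 35.2500
Deviations from mean: -11.2500, -6.2500, -4.2500, -3.2500, 4.7500, 5.7500, 6.7500, 7.7500
Σ(z_t−z̄)(z_{t+2}−z̄) = (47.8125) + (20.3125) + (-20.1875) + (-18.6875) + (32.0625) + (44.5625) = 105.8750
Denominator Σ(z_t−z̄)² = 355.5000
r_2 = 105.8750 / 355.5000 = 0.298

0.298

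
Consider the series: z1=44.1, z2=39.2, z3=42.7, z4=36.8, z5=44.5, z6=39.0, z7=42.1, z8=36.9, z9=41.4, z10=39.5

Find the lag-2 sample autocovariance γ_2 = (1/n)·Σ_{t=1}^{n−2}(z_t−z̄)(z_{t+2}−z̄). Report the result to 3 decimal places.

Mean z̄ = (44.1 + 39.2 + 42.7 + 36.8 + 44.5 + 39.0 + 42.1 + 36.9 + 41.4 + 39.5)/10 = 40.6200
Σ_{t=1}^{8}(z_t−z̄)(z_{t+2}−z̄) = 44.0112
γ_2 = 44.0112 / 10 = 4.401

4.401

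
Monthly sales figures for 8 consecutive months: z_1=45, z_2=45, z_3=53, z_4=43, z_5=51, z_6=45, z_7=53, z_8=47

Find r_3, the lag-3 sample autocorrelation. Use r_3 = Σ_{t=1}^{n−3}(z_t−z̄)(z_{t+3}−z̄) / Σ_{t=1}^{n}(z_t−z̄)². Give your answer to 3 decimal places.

Mean z̄ = (45 + 45 + 53 + 43 + 51 + 45 + 53 + 47)/8 = 47.7500
Deviations from mean: -2.7500, -2.7500, 5.2500, -4.7500, 3.2500, -2.7500, 5.2500, -0.7500
Numerator Σ_{t=1}^{5}(z_t−z̄)(z_{t+3}−z̄) = -37.6875
Denominator Σ(z_t−z̄)² = 111.5000
r_3 = -37.6875 / 111.5000 = -0.338

-0.338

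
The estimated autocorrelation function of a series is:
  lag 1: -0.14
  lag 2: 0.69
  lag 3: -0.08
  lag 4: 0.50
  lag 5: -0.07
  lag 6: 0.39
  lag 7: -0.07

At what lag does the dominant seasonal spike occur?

2

The largest autocorrelation is r_2 = 0.69, with weaker echoes at lags 4 (0.50) and 6 (0.39); the remaining lags stay at or below -0.07.
The dominant spike at lag 2 indicates a seasonal period of 2.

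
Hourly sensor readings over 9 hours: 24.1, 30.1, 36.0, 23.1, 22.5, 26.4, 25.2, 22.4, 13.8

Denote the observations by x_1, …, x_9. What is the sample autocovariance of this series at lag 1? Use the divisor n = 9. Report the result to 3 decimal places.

Mean x̄ = (24.1 + 30.1 + 36.0 + 23.1 + 22.5 + 26.4 + 25.2 + 22.4 + 13.8)/9 = 24.8444
Σ_{t=1}^{8}(x_t−x̄)(x_{t+1}−x̄) = 62.3802
γ_1 = 62.3802 / 9 = 6.931

6.931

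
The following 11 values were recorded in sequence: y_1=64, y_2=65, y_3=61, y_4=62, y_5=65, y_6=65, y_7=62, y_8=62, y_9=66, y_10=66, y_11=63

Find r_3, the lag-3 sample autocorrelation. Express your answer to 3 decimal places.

Mean ȳ = (64 + 65 + 61 + 62 + 65 + 65 + 62 + 62 + 66 + 66 + 63)/11 = 63.7273
Numerator Σ_{t=1}^{8}(y_t−ȳ)(y_{t+3}−ȳ) = -1.3140
Denominator Σ(y_t−ȳ)² = 32.1818
r_3 = -1.3140 / 32.1818 = -0.041

-0.041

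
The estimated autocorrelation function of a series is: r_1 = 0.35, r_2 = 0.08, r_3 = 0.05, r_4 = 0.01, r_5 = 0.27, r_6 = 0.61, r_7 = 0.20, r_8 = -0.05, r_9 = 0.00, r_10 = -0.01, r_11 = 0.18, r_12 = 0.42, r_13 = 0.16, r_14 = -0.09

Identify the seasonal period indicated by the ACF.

6

The largest autocorrelation is r_6 = 0.61, with a weaker echo at lag 12 (0.42); the remaining lags stay at or below 0.35. The elevated value at lag 1 (0.35), dropping to 0.08 at lag 2, reflects decaying short-term dependence rather than seasonality.
The dominant spike at lag 6 indicates a seasonal period of 6.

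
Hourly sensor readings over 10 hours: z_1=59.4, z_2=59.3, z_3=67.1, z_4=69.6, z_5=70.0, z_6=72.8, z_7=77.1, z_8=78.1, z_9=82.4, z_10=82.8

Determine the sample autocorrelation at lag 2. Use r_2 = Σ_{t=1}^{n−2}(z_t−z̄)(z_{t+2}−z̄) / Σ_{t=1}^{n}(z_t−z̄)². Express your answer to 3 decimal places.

Mean z̄ = (59.4 + 59.3 + 67.1 + 69.6 + 70.0 + 72.8 + 77.1 + 78.1 + 82.4 + 82.8)/10 = 71.8600
Numerator Σ_{t=1}^{8}(z_t−z̄)(z_{t+2}−z̄) = 214.0388
Denominator Σ(z_t−z̄)² = 642.2840
r_2 = 214.0388 / 642.2840 = 0.333

0.333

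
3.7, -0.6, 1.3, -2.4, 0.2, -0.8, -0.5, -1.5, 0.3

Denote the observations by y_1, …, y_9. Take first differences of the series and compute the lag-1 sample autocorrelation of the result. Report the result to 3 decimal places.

-0.654

First differences Δy: -4.3, 1.9, -3.7, 2.6, -1.0, 0.3, -1.0, 1.8
Mean of differences = -0.4250
Numerator Σ(Δy_t−Δȳ)(Δy_{t+1}−Δȳ) = -30.3831
Denominator Σ(Δy_t−Δȳ)² = 46.4350
r_1(Δy) = -30.3831 / 46.4350 = -0.654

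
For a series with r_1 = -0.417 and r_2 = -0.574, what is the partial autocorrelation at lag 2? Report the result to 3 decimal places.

φ_{22} = (r_2 − r_1²) / (1 − r_1²)
r_1² = (-0.417)² = 0.173889
Numerator = -0.574 − 0.1739 = -0.7479; denominator = 1 − 0.1739 = 0.8261
φ_{22} = -0.7479 / 0.8261 = -0.905

-0.905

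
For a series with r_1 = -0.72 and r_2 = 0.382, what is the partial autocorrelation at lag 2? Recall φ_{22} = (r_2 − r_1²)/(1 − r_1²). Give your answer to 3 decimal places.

-0.283

φ_{22} = (r_2 − r_1²) / (1 − r_1²)
r_1² = (-0.72)² = 0.5184
Numerator = 0.382 − 0.5184 = -0.1364; denominator = 1 − 0.5184 = 0.4816
φ_{22} = -0.1364 / 0.4816 = -0.283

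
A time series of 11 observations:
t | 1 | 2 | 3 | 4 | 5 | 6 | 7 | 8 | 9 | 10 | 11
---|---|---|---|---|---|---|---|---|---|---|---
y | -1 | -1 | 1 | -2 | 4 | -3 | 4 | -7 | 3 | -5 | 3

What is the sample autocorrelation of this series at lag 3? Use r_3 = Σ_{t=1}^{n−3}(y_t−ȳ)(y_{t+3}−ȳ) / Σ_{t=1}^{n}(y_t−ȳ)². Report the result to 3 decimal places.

-0.670

Mean ȳ = (-1 − 1 + 1 − 2 + 4 − 3 + 4 − 7 + 3 − 5 + 3)/11 = -0.3636
Numerator Σ_{t=1}^{8}(y_t−ȳ)(y_{t+3}−ȳ) = -92.8512
Denominator Σ(y_t−ȳ)² = 138.5455
r_3 = -92.8512 / 138.5455 = -0.670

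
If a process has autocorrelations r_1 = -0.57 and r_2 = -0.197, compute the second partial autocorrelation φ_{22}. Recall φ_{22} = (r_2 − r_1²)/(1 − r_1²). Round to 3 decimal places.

φ_{22} = (r_2 − r_1²) / (1 − r_1²)
r_1² = (-0.57)² = 0.3249
Numerator = -0.197 − 0.3249 = -0.5219; denominator = 1 − 0.3249 = 0.6751
φ_{22} = -0.5219 / 0.6751 = -0.773

-0.773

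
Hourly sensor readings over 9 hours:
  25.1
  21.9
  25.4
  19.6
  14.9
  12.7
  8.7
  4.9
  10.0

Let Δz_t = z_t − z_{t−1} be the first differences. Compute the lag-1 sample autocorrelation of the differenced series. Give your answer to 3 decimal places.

-0.225

First differences Δz: -3.2, 3.5, -5.8, -4.7, -2.2, -4.0, -3.8, 5.1
Mean of differences = -1.8875
Numerator Σ(Δz_t−Δz̄)(Δz_{t+1}−Δz̄) = -24.9302
Denominator Σ(Δz_t−Δz̄)² = 111.0088
r_1(Δz) = -24.9302 / 111.0088 = -0.225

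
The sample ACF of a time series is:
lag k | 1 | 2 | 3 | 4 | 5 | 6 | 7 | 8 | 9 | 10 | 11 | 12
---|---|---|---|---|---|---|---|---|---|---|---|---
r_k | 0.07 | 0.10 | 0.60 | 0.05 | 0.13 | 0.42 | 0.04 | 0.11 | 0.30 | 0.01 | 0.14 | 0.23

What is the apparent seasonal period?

The largest autocorrelation is r_3 = 0.60, with weaker echoes at lags 6 (0.42), 9 (0.30) and 12 (0.23); the remaining lags stay at or below 0.14.
The dominant spike at lag 3 indicates a seasonal period of 3.

3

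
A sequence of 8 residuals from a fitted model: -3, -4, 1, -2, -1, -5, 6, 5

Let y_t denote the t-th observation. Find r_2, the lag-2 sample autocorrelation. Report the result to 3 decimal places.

Mean ȳ = (-3 − 4 + 1 − 2 − 1 − 5 + 6 + 5)/8 = -0.3750
Σ(y_t−ȳ)(y_{t+2}−ȳ) = (-3.6094) + (5.8906) + (-0.8594) + (7.5156) + (-3.9844) + (-24.8594) = -19.9063
Denominator Σ(y_t−ȳ)² = 115.8750
r_2 = -19.9063 / 115.8750 = -0.172

-0.172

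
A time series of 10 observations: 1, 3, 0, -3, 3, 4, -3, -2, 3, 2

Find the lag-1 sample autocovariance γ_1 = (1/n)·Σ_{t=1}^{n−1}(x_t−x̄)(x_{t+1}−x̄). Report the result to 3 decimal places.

Mean x̄ = (1 + 3 + 0 − 3 + 3 + 4 − 3 − 2 + 3 + 2)/10 = 0.8000
Σ_{t=1}^{9}(x_t−x̄)(x_{t+1}−x̄) = -4.6400
γ_1 = -4.6400 / 10 = -0.464

-0.464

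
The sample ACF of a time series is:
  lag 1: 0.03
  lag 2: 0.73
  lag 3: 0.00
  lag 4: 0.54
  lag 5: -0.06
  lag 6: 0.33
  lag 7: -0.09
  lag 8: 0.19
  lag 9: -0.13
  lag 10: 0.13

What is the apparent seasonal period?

The largest autocorrelation is r_2 = 0.73, with weaker echoes at lags 4 (0.54), 6 (0.33) and 8 (0.19); the remaining lags stay at or below 0.13.
The dominant spike at lag 2 indicates a seasonal period of 2.

2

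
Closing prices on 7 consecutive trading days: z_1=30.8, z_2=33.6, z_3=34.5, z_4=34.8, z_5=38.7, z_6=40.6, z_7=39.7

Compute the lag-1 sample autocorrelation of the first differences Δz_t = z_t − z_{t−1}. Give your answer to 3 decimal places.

-0.193

First differences Δz: 2.8, 0.9, 0.3, 3.9, 1.9, -0.9
Mean of differences = 1.4833
Numerator Σ(Δz_t−Δz̄)(Δz_{t+1}−Δz̄) = -2.9236
Denominator Σ(Δz_t−Δz̄)² = 15.1683
r_1(Δz) = -2.9236 / 15.1683 = -0.193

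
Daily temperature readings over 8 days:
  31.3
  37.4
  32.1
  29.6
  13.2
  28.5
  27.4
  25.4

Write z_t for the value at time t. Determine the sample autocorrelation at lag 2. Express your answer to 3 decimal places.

-0.066

Mean z̄ = (31.3 + 37.4 + 32.1 + 29.6 + 13.2 + 28.5 + 27.4 + 25.4)/8 = 28.1125
Deviations from mean: 3.1875, 9.2875, 3.9875, 1.4875, -14.9125, 0.3875, -0.7125, -2.7125
Σ(z_t−z̄)(z_{t+2}−z̄) = (12.7102) + (13.8152) + (-59.4636) + (0.5764) + (10.6252) + (-1.0511) = -22.7878
Denominator Σ(z_t−z̄)² = 344.9288
r_2 = -22.7878 / 344.9288 = -0.066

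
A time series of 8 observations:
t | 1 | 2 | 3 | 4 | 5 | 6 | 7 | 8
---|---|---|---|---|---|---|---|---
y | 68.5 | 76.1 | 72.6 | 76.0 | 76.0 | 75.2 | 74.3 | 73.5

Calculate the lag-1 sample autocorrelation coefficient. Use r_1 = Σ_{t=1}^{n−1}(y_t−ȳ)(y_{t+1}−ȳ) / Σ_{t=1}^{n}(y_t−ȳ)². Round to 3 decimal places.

Mean ȳ = (68.5 + 76.1 + 72.6 + 76.0 + 76.0 + 75.2 + 74.3 + 73.5)/8 = 74.0250
Deviations from mean: -5.5250, 2.0750, -1.4250, 1.9750, 1.9750, 1.1750, 0.2750, -0.5250
Numerator Σ_{t=1}^{7}(y_t−ȳ)(y_{t+1}−ȳ) = -10.8356
Denominator Σ(y_t−ȳ)² = 46.3950
r_1 = -10.8356 / 46.3950 = -0.234

-0.234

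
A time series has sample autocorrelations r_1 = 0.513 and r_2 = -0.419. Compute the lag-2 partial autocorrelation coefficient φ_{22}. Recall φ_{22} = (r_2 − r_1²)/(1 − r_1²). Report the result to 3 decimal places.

-0.926

φ_{22} = (r_2 − r_1²) / (1 − r_1²)
r_1² = (0.513)² = 0.263169
Numerator = -0.419 − 0.2632 = -0.6822; denominator = 1 − 0.2632 = 0.7368
φ_{22} = -0.6822 / 0.7368 = -0.926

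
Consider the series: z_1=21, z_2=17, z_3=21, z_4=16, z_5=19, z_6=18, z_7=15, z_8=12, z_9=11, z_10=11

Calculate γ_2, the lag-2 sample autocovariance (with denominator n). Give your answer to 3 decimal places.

5.348

Mean z̄ = (21 + 17 + 21 + 16 + 19 + 18 + 15 + 12 + 11 + 11)/10 = 16.1000
Σ_{t=1}^{8}(z_t−z̄)(z_{t+2}−z̄) = 53.4800
γ_2 = 53.4800 / 10 = 5.348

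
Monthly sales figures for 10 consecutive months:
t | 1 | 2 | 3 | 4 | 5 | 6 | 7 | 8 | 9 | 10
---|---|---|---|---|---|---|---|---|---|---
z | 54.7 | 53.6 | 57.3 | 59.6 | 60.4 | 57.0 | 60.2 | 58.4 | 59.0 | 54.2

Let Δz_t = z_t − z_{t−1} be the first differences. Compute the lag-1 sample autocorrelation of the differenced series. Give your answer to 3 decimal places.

First differences Δz: -1.1, 3.7, 2.3, 0.8, -3.4, 3.2, -1.8, 0.6, -4.8
Mean of differences = -0.0556
Numerator Σ(Δz_t−Δz̄)(Δz_{t+1}−Δz̄) = -16.7431
Denominator Σ(Δz_t−Δz̄)² = 69.2422
r_1(Δz) = -16.7431 / 69.2422 = -0.242

-0.242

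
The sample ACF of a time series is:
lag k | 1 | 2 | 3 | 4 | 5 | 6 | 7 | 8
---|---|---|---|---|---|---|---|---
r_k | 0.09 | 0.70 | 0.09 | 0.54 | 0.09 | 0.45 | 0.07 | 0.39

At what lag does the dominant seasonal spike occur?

The largest autocorrelation is r_2 = 0.70, with weaker echoes at lags 4 (0.54), 6 (0.45) and 8 (0.39); the remaining lags stay at or below 0.09.
The dominant spike at lag 2 indicates a seasonal period of 2.

2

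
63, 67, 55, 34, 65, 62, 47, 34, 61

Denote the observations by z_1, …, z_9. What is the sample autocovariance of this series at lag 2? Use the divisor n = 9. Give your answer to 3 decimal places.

-76.060

Mean z̄ = (63 + 67 + 55 + 34 + 65 + 62 + 47 + 34 + 61)/9 = 54.2222
Σ_{t=1}^{7}(z_t−z̄)(z_{t+2}−z̄) = -684.5432
γ_2 = -684.5432 / 9 = -76.060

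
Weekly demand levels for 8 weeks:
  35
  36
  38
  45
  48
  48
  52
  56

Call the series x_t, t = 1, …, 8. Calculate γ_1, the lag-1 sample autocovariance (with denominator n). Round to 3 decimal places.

Mean x̄ = (35 + 36 + 38 + 45 + 48 + 48 + 52 + 56)/8 = 44.7500
Σ_{t=1}^{7}(x_t−x̄)(x_{t+1}−x̄) = 259.1875
γ_1 = 259.1875 / 8 = 32.398

32.398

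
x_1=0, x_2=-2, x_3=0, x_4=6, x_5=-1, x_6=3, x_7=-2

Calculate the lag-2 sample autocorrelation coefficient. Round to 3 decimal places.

0.087

Mean x̄ = (0 − 2 + 0 + 6 − 1 + 3 − 2)/7 = 0.5714
Deviations from mean: -0.5714, -2.5714, -0.5714, 5.4286, -1.5714, 2.4286, -2.5714
Σ(x_t−x̄)(x_{t+2}−x̄) = (0.3265) + (-13.9592) + (0.8980) + (13.1837) + (4.0408) = 4.4898
Denominator Σ(x_t−x̄)² = 51.7143
r_2 = 4.4898 / 51.7143 = 0.087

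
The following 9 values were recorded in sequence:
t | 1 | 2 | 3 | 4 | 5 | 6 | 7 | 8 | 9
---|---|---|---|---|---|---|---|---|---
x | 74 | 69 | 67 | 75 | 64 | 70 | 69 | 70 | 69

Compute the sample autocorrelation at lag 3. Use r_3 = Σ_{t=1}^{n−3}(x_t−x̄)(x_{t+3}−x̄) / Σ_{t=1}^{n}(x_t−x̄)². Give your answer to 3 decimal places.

Mean x̄ = (74 + 69 + 67 + 75 + 64 + 70 + 69 + 70 + 69)/9 = 69.6667
Numerator Σ_{t=1}^{6}(x_t−x̄)(x_{t+3}−x̄) = 20.3333
Denominator Σ(x_t−x̄)² = 88.0000
r_3 = 20.3333 / 88.0000 = 0.231

0.231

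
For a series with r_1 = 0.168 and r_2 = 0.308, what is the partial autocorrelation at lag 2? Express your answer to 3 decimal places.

0.288

φ_{22} = (r_2 − r_1²) / (1 − r_1²)
r_1² = (0.168)² = 0.028224
Numerator = 0.308 − 0.0282 = 0.2798; denominator = 1 − 0.0282 = 0.9718
φ_{22} = 0.2798 / 0.9718 = 0.288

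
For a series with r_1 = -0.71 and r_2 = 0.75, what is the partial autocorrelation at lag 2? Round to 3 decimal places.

0.496

φ_{22} = (r_2 − r_1²) / (1 − r_1²)
r_1² = (-0.71)² = 0.5041
Numerator = 0.75 − 0.5041 = 0.2459; denominator = 1 − 0.5041 = 0.4959
φ_{22} = 0.2459 / 0.4959 = 0.496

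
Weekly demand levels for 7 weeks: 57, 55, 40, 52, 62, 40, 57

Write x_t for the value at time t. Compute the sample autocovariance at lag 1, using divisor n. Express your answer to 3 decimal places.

-28.942

Mean x̄ = (57 + 55 + 40 + 52 + 62 + 40 + 57)/7 = 51.8571
Σ_{t=1}^{6}(x_t−x̄)(x_{t+1}−x̄) = -202.5918
γ_1 = -202.5918 / 7 = -28.942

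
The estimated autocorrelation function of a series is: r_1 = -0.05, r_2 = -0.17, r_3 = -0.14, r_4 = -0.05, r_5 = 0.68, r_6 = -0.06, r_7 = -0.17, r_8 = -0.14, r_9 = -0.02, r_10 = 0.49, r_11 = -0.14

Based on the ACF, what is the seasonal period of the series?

5

The largest autocorrelation is r_5 = 0.68, with a weaker echo at lag 10 (0.49); the remaining lags stay at or below -0.02.
The dominant spike at lag 5 indicates a seasonal period of 5.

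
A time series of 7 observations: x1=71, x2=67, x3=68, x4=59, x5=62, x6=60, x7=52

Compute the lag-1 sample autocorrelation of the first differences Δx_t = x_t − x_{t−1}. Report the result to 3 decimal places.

-0.542

First differences Δx: -4, 1, -9, 3, -2, -8
Mean of differences = -3.1667
Numerator Σ(Δx_t−Δx̄)(Δx_{t+1}−Δx̄) = -62.1944
Denominator Σ(Δx_t−Δx̄)² = 114.8333
r_1(Δx) = -62.1944 / 114.8333 = -0.542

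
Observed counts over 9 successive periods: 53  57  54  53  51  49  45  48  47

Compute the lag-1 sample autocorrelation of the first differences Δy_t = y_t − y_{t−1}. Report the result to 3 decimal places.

-0.312

First differences Δy: 4, -3, -1, -2, -2, -4, 3, -1
Mean of differences = -0.7500
Numerator Σ(Δy_t−Δȳ)(Δy_{t+1}−Δȳ) = -17.3125
Denominator Σ(Δy_t−Δȳ)² = 55.5000
r_1(Δy) = -17.3125 / 55.5000 = -0.312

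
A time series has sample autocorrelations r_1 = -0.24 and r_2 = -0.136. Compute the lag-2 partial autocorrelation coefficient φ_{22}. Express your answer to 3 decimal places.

φ_{22} = (r_2 − r_1²) / (1 − r_1²)
r_1² = (-0.24)² = 0.0576
Numerator = -0.136 − 0.0576 = -0.1936; denominator = 1 − 0.0576 = 0.9424
φ_{22} = -0.1936 / 0.9424 = -0.205

-0.205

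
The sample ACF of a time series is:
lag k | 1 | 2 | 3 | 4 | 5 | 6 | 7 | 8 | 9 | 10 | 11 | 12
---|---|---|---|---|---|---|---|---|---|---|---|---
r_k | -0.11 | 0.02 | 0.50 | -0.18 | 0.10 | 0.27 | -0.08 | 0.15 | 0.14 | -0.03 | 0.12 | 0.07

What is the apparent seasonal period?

3

The largest autocorrelation is r_3 = 0.50, with a weaker echo at lag 6 (0.27); the remaining lags stay at or below 0.15.
The dominant spike at lag 3 indicates a seasonal period of 3.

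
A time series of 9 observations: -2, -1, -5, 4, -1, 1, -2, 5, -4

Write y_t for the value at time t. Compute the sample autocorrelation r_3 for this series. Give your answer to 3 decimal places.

Mean ȳ = (-2 − 1 − 5 + 4 − 1 + 1 − 2 + 5 − 4)/9 = -0.5556
Numerator Σ_{t=1}^{6}(y_t−ȳ)(y_{t+3}−ȳ) = -27.7037
Denominator Σ(y_t−ȳ)² = 90.2222
r_3 = -27.7037 / 90.2222 = -0.307

-0.307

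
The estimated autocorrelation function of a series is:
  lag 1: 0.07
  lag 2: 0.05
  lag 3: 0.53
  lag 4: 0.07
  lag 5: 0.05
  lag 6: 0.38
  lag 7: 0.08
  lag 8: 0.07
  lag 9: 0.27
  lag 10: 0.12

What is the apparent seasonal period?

The largest autocorrelation is r_3 = 0.53, with weaker echoes at lags 6 (0.38) and 9 (0.27); the remaining lags stay at or below 0.12.
The dominant spike at lag 3 indicates a seasonal period of 3.

3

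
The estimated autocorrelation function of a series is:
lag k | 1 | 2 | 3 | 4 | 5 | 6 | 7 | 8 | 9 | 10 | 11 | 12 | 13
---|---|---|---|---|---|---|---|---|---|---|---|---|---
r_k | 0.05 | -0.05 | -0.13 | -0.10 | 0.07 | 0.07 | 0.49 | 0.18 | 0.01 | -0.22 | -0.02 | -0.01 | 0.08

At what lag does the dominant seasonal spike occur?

7

The largest autocorrelation is r_7 = 0.49; the remaining lags stay at or below 0.18.
The dominant spike at lag 7 indicates a seasonal period of 7.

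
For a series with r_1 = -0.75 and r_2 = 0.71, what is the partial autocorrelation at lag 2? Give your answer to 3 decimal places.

φ_{22} = (r_2 − r_1²) / (1 − r_1²)
r_1² = (-0.75)² = 0.5625
Numerator = 0.71 − 0.5625 = 0.1475; denominator = 1 − 0.5625 = 0.4375
φ_{22} = 0.1475 / 0.4375 = 0.337

0.337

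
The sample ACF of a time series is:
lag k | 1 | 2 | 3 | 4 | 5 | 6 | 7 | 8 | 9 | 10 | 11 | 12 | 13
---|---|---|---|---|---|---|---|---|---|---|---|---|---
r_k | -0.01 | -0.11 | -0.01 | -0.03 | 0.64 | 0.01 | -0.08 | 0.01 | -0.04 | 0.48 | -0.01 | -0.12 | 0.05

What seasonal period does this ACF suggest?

The largest autocorrelation is r_5 = 0.64, with a weaker echo at lag 10 (0.48); the remaining lags stay at or below 0.05.
The dominant spike at lag 5 indicates a seasonal period of 5.

5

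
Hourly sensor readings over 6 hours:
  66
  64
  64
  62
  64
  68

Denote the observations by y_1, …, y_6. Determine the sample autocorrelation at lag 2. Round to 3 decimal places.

-0.354

Mean ȳ = (66 + 64 + 64 + 62 + 64 + 68)/6 = 64.6667
Σ(y_t−ȳ)(y_{t+2}−ȳ) = (-0.8889) + (1.7778) + (0.4444) + (-8.8889) = -7.5556
Denominator Σ(y_t−ȳ)² = 21.3333
r_2 = -7.5556 / 21.3333 = -0.354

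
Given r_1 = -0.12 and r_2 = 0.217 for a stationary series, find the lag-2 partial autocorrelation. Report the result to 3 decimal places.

0.206

φ_{22} = (r_2 − r_1²) / (1 − r_1²)
r_1² = (-0.12)² = 0.0144
Numerator = 0.217 − 0.0144 = 0.2026; denominator = 1 − 0.0144 = 0.9856
φ_{22} = 0.2026 / 0.9856 = 0.206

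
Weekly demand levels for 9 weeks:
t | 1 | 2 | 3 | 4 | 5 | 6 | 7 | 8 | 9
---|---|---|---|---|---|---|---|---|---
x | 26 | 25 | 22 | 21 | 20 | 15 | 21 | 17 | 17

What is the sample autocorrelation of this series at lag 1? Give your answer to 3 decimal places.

0.391

Mean x̄ = (26 + 25 + 22 + 21 + 20 + 15 + 21 + 17 + 17)/9 = 20.4444
Numerator Σ_{t=1}^{8}(x_t−x̄)(x_{t+1}−x̄) = 42.3580
Denominator Σ(x_t−x̄)² = 108.2222
r_1 = 42.3580 / 108.2222 = 0.391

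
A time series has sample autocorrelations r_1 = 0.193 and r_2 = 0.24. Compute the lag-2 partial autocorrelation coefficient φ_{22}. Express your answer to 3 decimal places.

0.211

φ_{22} = (r_2 − r_1²) / (1 − r_1²)
r_1² = (0.193)² = 0.037249
Numerator = 0.24 − 0.0372 = 0.2028; denominator = 1 − 0.0372 = 0.9628
φ_{22} = 0.2028 / 0.9628 = 0.211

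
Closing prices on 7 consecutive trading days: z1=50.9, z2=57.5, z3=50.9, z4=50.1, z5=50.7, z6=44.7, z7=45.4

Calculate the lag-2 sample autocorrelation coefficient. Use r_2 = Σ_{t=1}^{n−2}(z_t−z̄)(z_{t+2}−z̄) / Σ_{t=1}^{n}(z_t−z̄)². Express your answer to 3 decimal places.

Mean z̄ = (50.9 + 57.5 + 50.9 + 50.1 + 50.7 + 44.7 + 45.4)/7 = 50.0286
Deviations from mean: 0.8714, 7.4714, 0.8714, 0.0714, 0.6714, -5.3286, -4.6286
Numerator Σ_{t=1}^{5}(z_t−z̄)(z_{t+2}−z̄) = -1.6102
Denominator Σ(z_t−z̄)² = 107.6143
r_2 = -1.6102 / 107.6143 = -0.015

-0.015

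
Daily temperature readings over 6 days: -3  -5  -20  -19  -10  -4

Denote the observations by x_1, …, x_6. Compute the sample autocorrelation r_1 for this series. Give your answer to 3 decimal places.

Mean x̄ = (-3 − 5 − 20 − 19 − 10 − 4)/6 = -10.1667
Σ(x_t−x̄)(x_{t+1}−x̄) = (37.0278) + (-50.8056) + (86.8611) + (-1.4722) + (1.0278) = 72.6389
Denominator Σ(x_t−x̄)² = 290.8333
r_1 = 72.6389 / 290.8333 = 0.250

0.250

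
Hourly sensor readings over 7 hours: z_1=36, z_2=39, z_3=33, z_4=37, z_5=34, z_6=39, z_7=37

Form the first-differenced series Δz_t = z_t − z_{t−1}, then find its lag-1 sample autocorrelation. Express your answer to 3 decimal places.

-0.800

First differences Δz: 3, -6, 4, -3, 5, -2
Mean of differences = 0.1667
Numerator Σ(Δz_t−Δz̄)(Δz_{t+1}−Δz̄) = -79.0278
Denominator Σ(Δz_t−Δz̄)² = 98.8333
r_1(Δz) = -79.0278 / 98.8333 = -0.800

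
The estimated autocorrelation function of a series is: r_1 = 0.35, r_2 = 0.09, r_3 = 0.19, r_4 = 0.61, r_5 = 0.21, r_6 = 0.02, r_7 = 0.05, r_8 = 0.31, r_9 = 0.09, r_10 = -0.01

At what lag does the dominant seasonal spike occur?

4

The largest autocorrelation is r_4 = 0.61; the remaining lags stay at or below 0.35. The elevated value at lag 1 (0.35), dropping to 0.09 at lag 2, reflects decaying short-term dependence rather than seasonality.
The dominant spike at lag 4 indicates a seasonal period of 4.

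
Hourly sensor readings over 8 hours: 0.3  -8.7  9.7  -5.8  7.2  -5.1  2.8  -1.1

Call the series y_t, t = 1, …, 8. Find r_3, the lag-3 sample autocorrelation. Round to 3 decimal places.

Mean ȳ = (0.3 − 8.7 + 9.7 − 5.8 + 7.2 − 5.1 + 2.8 − 1.1)/8 = -0.0875
Deviations from mean: 0.3875, -8.6125, 9.7875, -5.7125, 7.2875, -5.0125, 2.8875, -1.0125
Σ(y_t−ȳ)(y_{t+3}−ȳ) = (-2.2136) + (-62.7636) + (-49.0598) + (-16.4948) + (-7.3786) = -137.9105
Denominator Σ(y_t−ȳ)² = 290.3488
r_3 = -137.9105 / 290.3488 = -0.475

-0.475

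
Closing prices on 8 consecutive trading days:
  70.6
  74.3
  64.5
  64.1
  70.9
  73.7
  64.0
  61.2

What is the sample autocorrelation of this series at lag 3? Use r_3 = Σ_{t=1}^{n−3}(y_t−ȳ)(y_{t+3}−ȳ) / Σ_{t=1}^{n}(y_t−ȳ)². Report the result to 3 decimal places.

Mean ȳ = (70.6 + 74.3 + 64.5 + 64.1 + 70.9 + 73.7 + 64.0 + 61.2)/8 = 67.9125
Deviations from mean: 2.6875, 6.3875, -3.4125, -3.8125, 2.9875, 5.7875, -3.9125, -6.7125
Numerator Σ_{t=1}^{5}(y_t−ȳ)(y_{t+3}−ȳ) = -16.0505
Denominator Σ(y_t−ȳ)² = 176.9888
r_3 = -16.0505 / 176.9888 = -0.091

-0.091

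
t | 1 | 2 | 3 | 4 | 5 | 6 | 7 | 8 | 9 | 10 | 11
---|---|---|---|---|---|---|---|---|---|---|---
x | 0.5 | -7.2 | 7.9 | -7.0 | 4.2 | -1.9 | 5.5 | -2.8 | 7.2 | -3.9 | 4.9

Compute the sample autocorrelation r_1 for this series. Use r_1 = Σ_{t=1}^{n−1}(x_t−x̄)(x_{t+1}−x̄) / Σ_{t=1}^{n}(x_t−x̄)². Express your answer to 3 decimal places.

Mean x̄ = (0.5 − 7.2 + 7.9 − 7.0 + 4.2 − 1.9 + 5.5 − 2.8 + 7.2 − 3.9 + 4.9)/11 = 0.6727
Numerator Σ_{t=1}^{10}(x_t−x̄)(x_{t+1}−x̄) = -248.1580
Denominator Σ(x_t−x̄)² = 308.9218
r_1 = -248.1580 / 308.9218 = -0.803

-0.803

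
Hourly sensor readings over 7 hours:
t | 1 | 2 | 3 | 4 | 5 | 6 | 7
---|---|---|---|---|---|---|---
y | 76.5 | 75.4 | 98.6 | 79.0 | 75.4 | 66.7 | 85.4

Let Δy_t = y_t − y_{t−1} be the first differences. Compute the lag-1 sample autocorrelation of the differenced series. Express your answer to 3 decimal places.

-0.393

First differences Δy: -1.1, 23.2, -19.6, -3.6, -8.7, 18.7
Mean of differences = 1.4833
Numerator Σ(Δy_t−Δȳ)(Δy_{t+1}−Δȳ) = -530.3453
Denominator Σ(Δy_t−Δȳ)² = 1348.7483
r_1(Δy) = -530.3453 / 1348.7483 = -0.393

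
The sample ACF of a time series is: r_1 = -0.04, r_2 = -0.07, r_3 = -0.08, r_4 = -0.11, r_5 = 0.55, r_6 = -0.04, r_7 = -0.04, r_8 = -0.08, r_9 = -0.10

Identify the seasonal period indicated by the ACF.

The largest autocorrelation is r_5 = 0.55; the remaining lags stay at or below -0.04.
The dominant spike at lag 5 indicates a seasonal period of 5.

5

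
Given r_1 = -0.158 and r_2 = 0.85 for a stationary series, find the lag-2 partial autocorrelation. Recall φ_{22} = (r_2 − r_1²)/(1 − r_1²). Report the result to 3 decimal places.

0.846

φ_{22} = (r_2 − r_1²) / (1 − r_1²)
r_1² = (-0.158)² = 0.024964
Numerator = 0.85 − 0.0250 = 0.8250; denominator = 1 − 0.0250 = 0.9750
φ_{22} = 0.8250 / 0.9750 = 0.846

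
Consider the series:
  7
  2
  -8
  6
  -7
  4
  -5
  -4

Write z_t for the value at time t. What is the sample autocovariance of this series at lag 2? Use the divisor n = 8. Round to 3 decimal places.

Mean z̄ = (7 + 2 − 8 + 6 − 7 + 4 − 5 − 4)/8 = -0.6250
Deviations: 7.6250, 2.6250, -7.3750, 6.6250, -6.3750, 4.6250, -4.3750, -3.3750
Σ_{t=1}^{6}(z_t−z̄)(z_{t+2}−z̄) = 51.0938
γ_2 = 51.0938 / 8 = 6.387

6.387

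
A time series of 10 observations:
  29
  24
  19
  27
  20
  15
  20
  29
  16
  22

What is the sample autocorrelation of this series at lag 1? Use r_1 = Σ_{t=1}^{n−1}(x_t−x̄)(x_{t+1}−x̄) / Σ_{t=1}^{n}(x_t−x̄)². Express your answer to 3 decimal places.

-0.194

Mean x̄ = (29 + 24 + 19 + 27 + 20 + 15 + 20 + 29 + 16 + 22)/10 = 22.1000
Numerator Σ_{t=1}^{9}(x_t−x̄)(x_{t+1}−x̄) = -44.4100
Denominator Σ(x_t−x̄)² = 228.9000
r_1 = -44.4100 / 228.9000 = -0.194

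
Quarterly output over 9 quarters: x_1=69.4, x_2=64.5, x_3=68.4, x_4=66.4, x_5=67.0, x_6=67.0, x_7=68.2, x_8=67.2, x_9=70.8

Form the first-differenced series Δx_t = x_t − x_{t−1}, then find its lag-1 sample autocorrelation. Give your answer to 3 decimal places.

-0.569

First differences Δx: -4.9, 3.9, -2.0, 0.6, 0.0, 1.2, -1.0, 3.6
Mean of differences = 0.1750
Numerator Σ(Δx_t−Δx̄)(Δx_{t+1}−Δx̄) = -33.4131
Denominator Σ(Δx_t−Δx̄)² = 58.7350
r_1(Δx) = -33.4131 / 58.7350 = -0.569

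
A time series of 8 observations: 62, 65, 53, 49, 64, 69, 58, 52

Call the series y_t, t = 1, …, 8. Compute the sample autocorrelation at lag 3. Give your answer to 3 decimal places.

-0.239

Mean ȳ = (62 + 65 + 53 + 49 + 64 + 69 + 58 + 52)/8 = 59.0000
Numerator Σ_{t=1}^{5}(y_t−ȳ)(y_{t+3}−ȳ) = -85.0000
Denominator Σ(y_t−ȳ)² = 356.0000
r_3 = -85.0000 / 356.0000 = -0.239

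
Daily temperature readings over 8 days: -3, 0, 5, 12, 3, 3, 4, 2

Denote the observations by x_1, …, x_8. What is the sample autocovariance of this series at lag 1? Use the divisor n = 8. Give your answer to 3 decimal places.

Mean x̄ = (-3 + 0 + 5 + 12 + 3 + 3 + 4 + 2)/8 = 3.2500
Deviations: -6.2500, -3.2500, 1.7500, 8.7500, -0.2500, -0.2500, 0.7500, -1.2500
Σ_{t=1}^{7}(x_t−x̄)(x_{t+1}−x̄) = 26.6875
γ_1 = 26.6875 / 8 = 3.336

3.336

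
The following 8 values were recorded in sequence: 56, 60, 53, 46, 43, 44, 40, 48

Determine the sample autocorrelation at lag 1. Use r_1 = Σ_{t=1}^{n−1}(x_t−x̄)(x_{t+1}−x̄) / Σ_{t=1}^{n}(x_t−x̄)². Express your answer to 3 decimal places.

Mean x̄ = (56 + 60 + 53 + 46 + 43 + 44 + 40 + 48)/8 = 48.7500
Deviations from mean: 7.2500, 11.2500, 4.2500, -2.7500, -5.7500, -4.7500, -8.7500, -0.7500
Numerator Σ_{t=1}^{7}(x_t−x̄)(x_{t+1}−x̄) = 208.9375
Denominator Σ(x_t−x̄)² = 337.5000
r_1 = 208.9375 / 337.5000 = 0.619

0.619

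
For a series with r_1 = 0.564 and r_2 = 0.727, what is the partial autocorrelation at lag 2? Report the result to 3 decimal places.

φ_{22} = (r_2 − r_1²) / (1 − r_1²)
r_1² = (0.564)² = 0.318096
Numerator = 0.727 − 0.3181 = 0.4089; denominator = 1 − 0.3181 = 0.6819
φ_{22} = 0.4089 / 0.6819 = 0.600

0.600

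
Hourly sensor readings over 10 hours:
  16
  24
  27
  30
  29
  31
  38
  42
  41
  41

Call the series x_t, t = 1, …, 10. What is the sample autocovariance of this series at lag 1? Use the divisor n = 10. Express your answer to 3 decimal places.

41.259

Mean x̄ = (16 + 24 + 27 + 30 + 29 + 31 + 38 + 42 + 41 + 41)/10 = 31.9000
Σ_{t=1}^{9}(x_t−x̄)(x_{t+1}−x̄) = 412.5900
γ_1 = 412.5900 / 10 = 41.259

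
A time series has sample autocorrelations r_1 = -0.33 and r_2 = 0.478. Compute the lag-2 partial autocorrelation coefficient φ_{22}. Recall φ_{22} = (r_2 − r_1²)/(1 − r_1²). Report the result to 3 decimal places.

0.414

φ_{22} = (r_2 − r_1²) / (1 − r_1²)
r_1² = (-0.33)² = 0.1089
Numerator = 0.478 − 0.1089 = 0.3691; denominator = 1 − 0.1089 = 0.8911
φ_{22} = 0.3691 / 0.8911 = 0.414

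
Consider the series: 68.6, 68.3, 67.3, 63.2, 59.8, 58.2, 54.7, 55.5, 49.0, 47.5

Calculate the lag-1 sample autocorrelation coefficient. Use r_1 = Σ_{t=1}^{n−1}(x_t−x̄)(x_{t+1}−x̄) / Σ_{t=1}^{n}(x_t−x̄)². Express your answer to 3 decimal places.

0.703

Mean x̄ = (68.6 + 68.3 + 67.3 + 63.2 + 59.8 + 58.2 + 54.7 + 55.5 + 49.0 + 47.5)/10 = 59.2100
Numerator Σ_{t=1}^{9}(x_t−x̄)(x_{t+1}−x̄) = 371.6559
Denominator Σ(x_t−x̄)² = 529.0090
r_1 = 371.6559 / 529.0090 = 0.703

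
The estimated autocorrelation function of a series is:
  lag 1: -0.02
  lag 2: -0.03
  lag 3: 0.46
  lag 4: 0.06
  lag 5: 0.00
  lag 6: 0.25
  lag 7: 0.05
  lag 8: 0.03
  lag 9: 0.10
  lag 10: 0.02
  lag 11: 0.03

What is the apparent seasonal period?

3

The largest autocorrelation is r_3 = 0.46, with a weaker echo at lag 6 (0.25); the remaining lags stay at or below 0.10.
The dominant spike at lag 3 indicates a seasonal period of 3.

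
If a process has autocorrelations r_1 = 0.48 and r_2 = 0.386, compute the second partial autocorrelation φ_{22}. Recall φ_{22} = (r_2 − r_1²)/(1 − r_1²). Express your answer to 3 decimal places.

φ_{22} = (r_2 − r_1²) / (1 − r_1²)
r_1² = (0.48)² = 0.2304
Numerator = 0.386 − 0.2304 = 0.1556; denominator = 1 − 0.2304 = 0.7696
φ_{22} = 0.1556 / 0.7696 = 0.202

0.202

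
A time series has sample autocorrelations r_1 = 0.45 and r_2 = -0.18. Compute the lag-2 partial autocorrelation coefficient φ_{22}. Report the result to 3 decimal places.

-0.480

φ_{22} = (r_2 − r_1²) / (1 − r_1²)
r_1² = (0.45)² = 0.2025
Numerator = -0.18 − 0.2025 = -0.3825; denominator = 1 − 0.2025 = 0.7975
φ_{22} = -0.3825 / 0.7975 = -0.480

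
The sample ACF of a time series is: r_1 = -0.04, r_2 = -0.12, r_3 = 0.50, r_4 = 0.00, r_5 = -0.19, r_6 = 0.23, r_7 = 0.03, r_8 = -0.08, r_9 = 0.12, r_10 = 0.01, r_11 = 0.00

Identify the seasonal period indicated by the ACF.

The largest autocorrelation is r_3 = 0.50, with a weaker echo at lag 6 (0.23); the remaining lags stay at or below 0.12.
The dominant spike at lag 3 indicates a seasonal period of 3.

3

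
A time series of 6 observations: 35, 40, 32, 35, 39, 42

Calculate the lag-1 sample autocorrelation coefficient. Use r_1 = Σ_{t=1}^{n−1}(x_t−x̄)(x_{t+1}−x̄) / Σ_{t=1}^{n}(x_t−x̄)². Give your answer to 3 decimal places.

Mean x̄ = (35 + 40 + 32 + 35 + 39 + 42)/6 = 37.1667
Numerator Σ_{t=1}^{5}(x_t−x̄)(x_{t+1}−x̄) = -4.6944
Denominator Σ(x_t−x̄)² = 70.8333
r_1 = -4.6944 / 70.8333 = -0.066

-0.066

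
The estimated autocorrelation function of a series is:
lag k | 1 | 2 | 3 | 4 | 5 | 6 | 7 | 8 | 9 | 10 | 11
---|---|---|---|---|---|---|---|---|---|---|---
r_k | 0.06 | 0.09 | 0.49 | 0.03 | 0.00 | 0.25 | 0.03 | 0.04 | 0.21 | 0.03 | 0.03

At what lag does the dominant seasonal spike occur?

The largest autocorrelation is r_3 = 0.49, with weaker echoes at lags 6 (0.25) and 9 (0.21); the remaining lags stay at or below 0.09.
The dominant spike at lag 3 indicates a seasonal period of 3.

3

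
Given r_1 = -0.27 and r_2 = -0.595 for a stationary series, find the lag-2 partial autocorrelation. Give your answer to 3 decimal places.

-0.720

φ_{22} = (r_2 − r_1²) / (1 − r_1²)
r_1² = (-0.27)² = 0.0729
Numerator = -0.595 − 0.0729 = -0.6679; denominator = 1 − 0.0729 = 0.9271
φ_{22} = -0.6679 / 0.9271 = -0.720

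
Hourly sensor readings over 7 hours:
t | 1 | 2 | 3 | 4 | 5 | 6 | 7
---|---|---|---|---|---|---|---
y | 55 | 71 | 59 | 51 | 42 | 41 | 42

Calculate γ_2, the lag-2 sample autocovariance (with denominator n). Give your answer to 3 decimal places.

Mean ȳ = (55 + 71 + 59 + 51 + 42 + 41 + 42)/7 = 51.5714
Σ_{t=1}^{5}(y_t−ȳ)(y_{t+2}−ȳ) = 40.9184
γ_2 = 40.9184 / 7 = 5.845

5.845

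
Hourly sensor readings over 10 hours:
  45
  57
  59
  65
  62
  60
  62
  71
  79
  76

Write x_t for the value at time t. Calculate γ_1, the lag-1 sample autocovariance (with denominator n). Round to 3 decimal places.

44.904

Mean x̄ = (45 + 57 + 59 + 65 + 62 + 60 + 62 + 71 + 79 + 76)/10 = 63.6000
Σ_{t=1}^{9}(x_t−x̄)(x_{t+1}−x̄) = 449.0400
γ_1 = 449.0400 / 10 = 44.904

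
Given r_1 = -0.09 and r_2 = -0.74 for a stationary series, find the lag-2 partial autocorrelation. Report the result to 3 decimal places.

φ_{22} = (r_2 − r_1²) / (1 − r_1²)
r_1² = (-0.09)² = 0.0081
Numerator = -0.74 − 0.0081 = -0.7481; denominator = 1 − 0.0081 = 0.9919
φ_{22} = -0.7481 / 0.9919 = -0.754

-0.754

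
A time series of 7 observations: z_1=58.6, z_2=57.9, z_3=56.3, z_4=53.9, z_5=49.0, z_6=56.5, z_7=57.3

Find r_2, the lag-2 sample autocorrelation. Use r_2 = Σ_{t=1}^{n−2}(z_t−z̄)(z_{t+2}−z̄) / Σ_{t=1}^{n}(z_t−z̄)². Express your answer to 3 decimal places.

Mean z̄ = (58.6 + 57.9 + 56.3 + 53.9 + 49.0 + 56.5 + 57.3)/7 = 55.6429
Deviations from mean: 2.9571, 2.2571, 0.6571, -1.7429, -6.6429, 0.8571, 1.6571
Numerator Σ_{t=1}^{5}(z_t−z̄)(z_{t+2}−z̄) = -18.8580
Denominator Σ(z_t−z̄)² = 64.9171
r_2 = -18.8580 / 64.9171 = -0.290

-0.290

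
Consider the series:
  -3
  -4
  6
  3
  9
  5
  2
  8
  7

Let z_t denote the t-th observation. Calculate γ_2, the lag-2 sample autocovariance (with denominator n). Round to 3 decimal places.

Mean z̄ = (-3 − 4 + 6 + 3 + 9 + 5 + 2 + 8 + 7)/9 = 3.6667
Σ_{t=1}^{7}(z_t−z̄)(z_{t+2}−z̄) = -7.5556
γ_2 = -7.5556 / 9 = -0.840

-0.840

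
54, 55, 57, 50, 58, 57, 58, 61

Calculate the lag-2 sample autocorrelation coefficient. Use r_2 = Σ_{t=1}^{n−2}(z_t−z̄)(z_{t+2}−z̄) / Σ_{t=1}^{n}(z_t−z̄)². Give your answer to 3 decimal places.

0.124

Mean z̄ = (54 + 55 + 57 + 50 + 58 + 57 + 58 + 61)/8 = 56.2500
Deviations from mean: -2.2500, -1.2500, 0.7500, -6.2500, 1.7500, 0.7500, 1.7500, 4.7500
Σ(z_t−z̄)(z_{t+2}−z̄) = (-1.6875) + (7.8125) + (1.3125) + (-4.6875) + (3.0625) + (3.5625) = 9.3750
Denominator Σ(z_t−z̄)² = 75.5000
r_2 = 9.3750 / 75.5000 = 0.124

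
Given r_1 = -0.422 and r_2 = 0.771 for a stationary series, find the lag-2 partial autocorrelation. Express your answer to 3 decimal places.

0.721

φ_{22} = (r_2 − r_1²) / (1 − r_1²)
r_1² = (-0.422)² = 0.178084
Numerator = 0.771 − 0.1781 = 0.5929; denominator = 1 − 0.1781 = 0.8219
φ_{22} = 0.5929 / 0.8219 = 0.721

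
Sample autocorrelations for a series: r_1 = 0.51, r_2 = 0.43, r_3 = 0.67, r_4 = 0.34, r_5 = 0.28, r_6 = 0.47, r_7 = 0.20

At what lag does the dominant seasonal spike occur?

The largest autocorrelation is r_3 = 0.67; the remaining lags stay at or below 0.51. The elevated value at lag 1 (0.51), dropping to 0.43 at lag 2, reflects decaying short-term dependence rather than seasonality.
The dominant spike at lag 3 indicates a seasonal period of 3.

3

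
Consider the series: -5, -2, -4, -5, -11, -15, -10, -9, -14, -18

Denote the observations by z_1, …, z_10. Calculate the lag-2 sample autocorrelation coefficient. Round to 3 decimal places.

Mean z̄ = (-5 − 2 − 4 − 5 − 11 − 15 − 10 − 9 − 14 − 18)/10 = -9.3000
Numerator Σ_{t=1}^{8}(z_t−z̄)(z_{t+2}−z̄) = 20.8200
Denominator Σ(z_t−z̄)² = 252.1000
r_2 = 20.8200 / 252.1000 = 0.083

0.083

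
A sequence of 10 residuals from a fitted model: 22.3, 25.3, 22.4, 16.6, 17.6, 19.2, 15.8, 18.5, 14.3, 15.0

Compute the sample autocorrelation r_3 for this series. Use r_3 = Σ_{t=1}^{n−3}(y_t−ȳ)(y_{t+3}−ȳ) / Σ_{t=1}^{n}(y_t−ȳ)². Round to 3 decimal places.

Mean ȳ = (22.3 + 25.3 + 22.4 + 16.6 + 17.6 + 19.2 + 15.8 + 18.5 + 14.3 + 15.0)/10 = 18.7000
Numerator Σ_{t=1}^{7}(y_t−ȳ)(y_{t+3}−ȳ) = 1.8700
Denominator Σ(y_t−ȳ)² = 117.5800
r_3 = 1.8700 / 117.5800 = 0.016

0.016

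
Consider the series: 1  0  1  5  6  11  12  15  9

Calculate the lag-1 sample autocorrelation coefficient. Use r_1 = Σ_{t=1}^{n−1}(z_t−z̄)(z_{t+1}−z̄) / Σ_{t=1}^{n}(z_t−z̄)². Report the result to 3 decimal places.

Mean z̄ = (1 + 0 + 1 + 5 + 6 + 11 + 12 + 15 + 9)/9 = 6.6667
Numerator Σ_{t=1}^{8}(z_t−z̄)(z_{t+1}−z̄) = 170.2222
Denominator Σ(z_t−z̄)² = 234.0000
r_1 = 170.2222 / 234.0000 = 0.727

0.727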